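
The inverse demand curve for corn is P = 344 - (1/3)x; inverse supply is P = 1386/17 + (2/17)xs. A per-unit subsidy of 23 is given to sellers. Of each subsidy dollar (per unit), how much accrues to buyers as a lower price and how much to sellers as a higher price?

Pre-subsidy: 344 - (1/3)x = 1386/17 + (2/17)x gives x* = 582 and P* = 150.
With the subsidy, sellers receive Ps = Pb + 23 for each unit, where Pb is the price buyers pay.
On the curves, Pb = 344 - (1/3)x and Ps = 1386/17 + (2/17)x; the wedge Ps − Pb = 23 gives 1386/17 + (2/17)x − (344 - (1/3)x) = 23, so x' = 633.
Then Pb = 344 − (1/3)·633 = 133 and Ps = 1386/17 + (2/17)·633 = 156.
Buyers' price falls by P* − Pb = 150 − 133 = 17; sellers' price rises by Ps − P* = 156 − 150 = 6.

Buyers gain 17 per unit; sellers gain 6 per unit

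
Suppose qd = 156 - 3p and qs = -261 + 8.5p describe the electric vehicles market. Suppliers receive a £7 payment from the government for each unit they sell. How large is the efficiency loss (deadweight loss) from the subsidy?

Deadweight loss = 2499/46

Pre-subsidy: 156 - 3p = -261 + 8.5p gives p* = 834/23, q* = 1086/23.
With the subsidy, sellers receive ps = pb + 7 for each unit, where pb is the price buyers pay.
Supply in terms of pb becomes qs = -261 + 8.5(pb + 7) = -201.5 + 8.5pb. Setting this equal to demand: 156 - 3pb = -201.5 + 8.5pb, so pb = 715/23.
Sellers receive ps = 715/23 + 7 = 876/23; q' = 156 − 3·(715/23) = 1443/23.
The subsidy expands output by 1443/23 − 1086/23 = 357/23 past the efficient level; on those units the gap between marginal cost and willingness to pay runs from 0 up to 7.
DWL = ½ × 7 × 357/23 = 2499/46.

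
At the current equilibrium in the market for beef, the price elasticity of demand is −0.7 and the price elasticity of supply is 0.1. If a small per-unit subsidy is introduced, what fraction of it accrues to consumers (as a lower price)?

Consumer share = 0.125

For a small subsidy around the equilibrium, the benefit split depends on the relative slopes, which at a point are proportional to the elasticities.
Buyer share = εs/(εs + |εd|) = 0.1/(0.1 + 0.7) = 0.125; seller share = |εd|/(εs + |εd|) = 0.875.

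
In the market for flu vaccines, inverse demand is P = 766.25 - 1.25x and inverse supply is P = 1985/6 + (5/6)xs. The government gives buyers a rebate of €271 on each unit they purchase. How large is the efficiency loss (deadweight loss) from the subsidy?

Pre-subsidy: 766.25 - 1.25x = 1985/6 + (5/6)x gives x* = 209 and P* = 505.
With the rebate, buyers effectively pay Pb = Ps − 271, where Ps is the price sellers receive.
On the curves, Pb = 766.25 - 1.25x and Ps = 1985/6 + (5/6)x; the wedge Ps − Pb = 271 gives 1985/6 + (5/6)x − (766.25 - 1.25x) = 271, so x' = 339.08.
Then Pb = 766.25 − 1.25·339.08 = 342.4 and Ps = 1985/6 + (5/6)·339.08 = 613.4.
The subsidy expands output by 339.08 − 209 = 130.08 past the efficient level; on those units the gap between marginal cost and willingness to pay runs from 0 up to 271.
DWL = ½ × 271 × 130.08 = 17625.84.

Deadweight loss = €17625.84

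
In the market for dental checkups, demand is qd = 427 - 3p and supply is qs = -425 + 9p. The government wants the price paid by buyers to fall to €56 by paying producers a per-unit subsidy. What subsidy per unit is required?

Required subsidy s = €20 per unit

At a buyer price of 56, quantity demanded is 427 − 3·56 = 259.
Sellers supply 259 only when they receive ps with -425 + 9·ps = 259, i.e. ps = 76.
s = ps − pb = 76 − 56 = 20.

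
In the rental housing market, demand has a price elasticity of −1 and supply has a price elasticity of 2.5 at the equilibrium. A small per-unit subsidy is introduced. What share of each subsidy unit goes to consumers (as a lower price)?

For a small subsidy around the equilibrium, the benefit split depends on the relative slopes, which at a point are proportional to the elasticities.
Buyer share = εs/(εs + |εd|) = 2.5/(2.5 + 1) = 5/7; seller share = |εd|/(εs + |εd|) = 2/7.

Consumer share = 5/7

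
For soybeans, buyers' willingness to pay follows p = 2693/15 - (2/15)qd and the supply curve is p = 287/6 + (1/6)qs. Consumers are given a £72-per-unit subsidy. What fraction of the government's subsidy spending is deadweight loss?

DWL / government spending = 120/679

Pre-subsidy: 2693/15 - (2/15)q = 287/6 + (1/6)q gives q* = 439 and p* = 121.
With the rebate, buyers effectively pay pb = ps − 72, where ps is the price sellers receive.
On the curves, pb = 2693/15 - (2/15)q and ps = 287/6 + (1/6)q; the wedge ps − pb = 72 gives 287/6 + (1/6)q − (2693/15 - (2/15)q) = 72, so q' = 679.
Then pb = 2693/15 − (2/15)·679 = 89 and ps = 287/6 + (1/6)·679 = 161.
ΔCS = ½(439 + 679)(121 − 89) = 17888; ΔPS = ½(439 + 679)(161 − 121) = 22360.
Government spending = 72 × 679 = 48888.
DWL = ½ × 72 × (679 − 439) = 8640; fraction = 8640 / 48888 = 120/679.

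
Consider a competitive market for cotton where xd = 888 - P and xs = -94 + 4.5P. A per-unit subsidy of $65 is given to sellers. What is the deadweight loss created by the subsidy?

Deadweight loss = 38025/22

Pre-subsidy: 888 - P = -94 + 4.5P gives P* = 1964/11, x* = 7804/11.
With the subsidy, sellers receive Ps = Pb + 65 for each unit, where Pb is the price buyers pay.
Supply in terms of Pb becomes xs = -94 + 4.5(Pb + 65) = 198.5 + 4.5Pb. Setting this equal to demand: 888 - Pb = 198.5 + 4.5Pb, so Pb = 1379/11.
Sellers receive Ps = 1379/11 + 65 = 2094/11; x' = 888 − 1·(1379/11) = 8389/11.
The subsidy expands output by 8389/11 − 7804/11 = 585/11 past the efficient level; on those units the gap between marginal cost and willingness to pay runs from 0 up to 65.
DWL = ½ × 65 × 585/11 = 38025/22.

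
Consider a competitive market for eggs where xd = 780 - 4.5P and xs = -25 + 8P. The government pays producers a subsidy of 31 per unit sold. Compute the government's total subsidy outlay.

Pre-subsidy: 780 - 4.5P = -25 + 8P gives P* = 64.4, x* = 490.2.
With the subsidy, sellers receive Ps = Pb + 31 for each unit, where Pb is the price buyers pay.
Supply in terms of Pb becomes xs = -25 + 8(Pb + 31) = 223 + 8Pb. Setting this equal to demand: 780 - 4.5Pb = 223 + 8Pb, so Pb = 44.56.
Sellers receive Ps = 44.56 + 31 = 75.56; x' = 780 − 4.5·44.56 = 579.48.
Government outlay = subsidy × quantity = 31 × 579.48 = 17963.88.

Government cost = 17963.88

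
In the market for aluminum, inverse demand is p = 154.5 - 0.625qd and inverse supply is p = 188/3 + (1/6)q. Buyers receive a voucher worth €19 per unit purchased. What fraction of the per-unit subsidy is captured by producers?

Producer share = 4/19

Pre-subsidy: 154.5 - 0.625q = 188/3 + (1/6)q gives q* = 116 and p* = 82.
With the rebate, buyers effectively pay pb = ps − 19, where ps is the price sellers receive.
On the curves, pb = 154.5 - 0.625q and ps = 188/3 + (1/6)q; the wedge ps − pb = 19 gives 188/3 + (1/6)q − (154.5 - 0.625q) = 19, so q' = 140.
Then pb = 154.5 − 0.625·140 = 67 and ps = 188/3 + (1/6)·140 = 86.
Buyers' price falls by p* − pb = 82 − 67 = 15; sellers' price rises by ps − p* = 86 − 82 = 4.
So producers capture 4/19 = 4/19 of each unit of subsidy.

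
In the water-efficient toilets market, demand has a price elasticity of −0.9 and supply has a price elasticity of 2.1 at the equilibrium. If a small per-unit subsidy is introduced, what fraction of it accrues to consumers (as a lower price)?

For a small subsidy around the equilibrium, the benefit split depends on the relative slopes, which at a point are proportional to the elasticities.
Buyer share = εs/(εs + |εd|) = 2.1/(2.1 + 0.9) = 0.7; seller share = |εd|/(εs + |εd|) = 0.3.

Consumer share = 0.7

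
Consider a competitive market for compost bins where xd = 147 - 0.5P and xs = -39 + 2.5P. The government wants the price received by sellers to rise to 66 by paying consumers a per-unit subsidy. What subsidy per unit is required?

Required subsidy s = 24 per unit

At a seller price of 66, quantity supplied is -39 + 2.5·66 = 126.
Buyers absorb 126 only when they pay Pb with 147 − 0.5·Pb = 126, i.e. Pb = 42.
s = Ps − Pb = 66 − 42 = 24.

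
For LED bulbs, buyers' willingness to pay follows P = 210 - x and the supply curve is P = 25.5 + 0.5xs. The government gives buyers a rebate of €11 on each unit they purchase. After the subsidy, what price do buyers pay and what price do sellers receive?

Buyers pay 239/3; sellers receive 272/3

Pre-subsidy: 210 - x = 25.5 + 0.5x gives x* = 123 and P* = 87.
With the rebate, buyers effectively pay Pb = Ps − 11, where Ps is the price sellers receive.
On the curves, Pb = 210 - x and Ps = 25.5 + 0.5x; the wedge Ps − Pb = 11 gives 25.5 + 0.5x − (210 - x) = 11, so x' = 391/3.
Then Pb = 210 − 1·(391/3) = 239/3 and Ps = 25.5 + 0.5·(391/3) = 272/3.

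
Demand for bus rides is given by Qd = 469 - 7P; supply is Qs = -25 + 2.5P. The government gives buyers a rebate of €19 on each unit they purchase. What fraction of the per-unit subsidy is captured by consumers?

Pre-subsidy: 469 - 7P = -25 + 2.5P gives P* = 52, Q* = 105.
With the rebate, buyers effectively pay Pb = Ps − 19, where Ps is the price sellers receive.
Demand in terms of Ps becomes Qd = 469 − 7(Ps − 19) = 602 - 7Ps. Setting this equal to supply: 602 - 7Ps = -25 + 2.5Ps, so Ps = 66.
Buyers pay Pb = 66 − 19 = 47; Q' = -25 + 2.5·66 = 140.
Buyers' price falls by P* − Pb = 52 − 47 = 5; sellers' price rises by Ps − P* = 66 − 52 = 14.
So consumers capture 5/19 = 5/19 of each unit of subsidy.

Consumer share = 5/19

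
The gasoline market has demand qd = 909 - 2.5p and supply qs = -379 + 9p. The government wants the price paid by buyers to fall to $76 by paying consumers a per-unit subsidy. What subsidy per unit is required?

Required subsidy s = $46 per unit

At a buyer price of 76, quantity demanded is 909 − 2.5·76 = 719.
Sellers supply 719 only when they receive ps with -379 + 9·ps = 719, i.e. ps = 122.
s = ps − pb = 122 − 76 = 46.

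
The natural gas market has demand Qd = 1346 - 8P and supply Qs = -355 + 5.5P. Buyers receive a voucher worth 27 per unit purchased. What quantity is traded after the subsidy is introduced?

Q' = 426

Pre-subsidy: 1346 - 8P = -355 + 5.5P gives P* = 126, Q* = 338.
With the rebate, buyers effectively pay Pb = Ps − 27, where Ps is the price sellers receive.
Demand in terms of Ps becomes Qd = 1346 − 8(Ps − 27) = 1562 - 8Ps. Setting this equal to supply: 1562 - 8Ps = -355 + 5.5Ps, so Ps = 142.
Buyers pay Pb = 142 − 27 = 115; Q' = -355 + 5.5·142 = 426.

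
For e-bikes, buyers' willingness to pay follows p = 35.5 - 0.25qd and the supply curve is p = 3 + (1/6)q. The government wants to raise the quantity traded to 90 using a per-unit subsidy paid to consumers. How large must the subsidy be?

At q = 90, from the demand curve buyers pay pb = 35.5 − 0.25·90 = 13; from the supply curve sellers need ps = 3 + (1/6)·90 = 18.
The subsidy must fill the gap: s = ps − pb = 18 − 13 = 5.

Required subsidy s = 5 per unit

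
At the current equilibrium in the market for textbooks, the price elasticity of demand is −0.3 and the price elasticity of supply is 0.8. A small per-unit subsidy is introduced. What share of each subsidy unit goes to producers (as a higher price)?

Producer share = 3/11

For a small subsidy around the equilibrium, the benefit split depends on the relative slopes, which at a point are proportional to the elasticities.
Buyer share = εs/(εs + |εd|) = 0.8/(0.8 + 0.3) = 8/11; seller share = |εd|/(εs + |εd|) = 3/11.
So producers capture 3/11 of the subsidy.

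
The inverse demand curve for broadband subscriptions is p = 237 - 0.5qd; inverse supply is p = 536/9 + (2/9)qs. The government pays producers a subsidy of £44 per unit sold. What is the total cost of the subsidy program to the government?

Government cost = 175384/13

Pre-subsidy: 237 - 0.5q = 536/9 + (2/9)q gives q* = 3194/13 and p* = 1484/13.
With the subsidy, sellers receive ps = pb + 44 for each unit, where pb is the price buyers pay.
On the curves, pb = 237 - 0.5q and ps = 536/9 + (2/9)q; the wedge ps − pb = 44 gives 536/9 + (2/9)q − (237 - 0.5q) = 44, so q' = 3986/13.
Then pb = 237 − 0.5·(3986/13) = 1088/13 and ps = 536/9 + (2/9)·(3986/13) = 1660/13.
Government outlay = subsidy × quantity = 44 × 3986/13 = 175384/13.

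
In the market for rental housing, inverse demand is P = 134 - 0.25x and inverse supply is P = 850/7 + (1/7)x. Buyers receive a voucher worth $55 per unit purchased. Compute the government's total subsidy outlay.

Pre-subsidy: 134 - 0.25x = 850/7 + (1/7)x gives x* = 32 and P* = 126.
With the rebate, buyers effectively pay Pb = Ps − 55, where Ps is the price sellers receive.
On the curves, Pb = 134 - 0.25x and Ps = 850/7 + (1/7)x; the wedge Ps − Pb = 55 gives 850/7 + (1/7)x − (134 - 0.25x) = 55, so x' = 172.
Then Pb = 134 − 0.25·172 = 91 and Ps = 850/7 + (1/7)·172 = 146.
Government outlay = subsidy × quantity = 55 × 172 = 9460.

Government cost = $9460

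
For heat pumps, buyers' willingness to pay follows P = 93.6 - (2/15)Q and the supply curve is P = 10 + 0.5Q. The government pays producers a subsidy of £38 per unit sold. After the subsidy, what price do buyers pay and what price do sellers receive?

Buyers pay £68; sellers receive £106

Pre-subsidy: 93.6 - (2/15)Q = 10 + 0.5Q gives Q* = 132 and P* = 76.
With the subsidy, sellers receive Ps = Pb + 38 for each unit, where Pb is the price buyers pay.
On the curves, Pb = 93.6 - (2/15)Q and Ps = 10 + 0.5Q; the wedge Ps − Pb = 38 gives 10 + 0.5Q − (93.6 - (2/15)Q) = 38, so Q' = 192.
Then Pb = 93.6 − (2/15)·192 = 68 and Ps = 10 + 0.5·192 = 106.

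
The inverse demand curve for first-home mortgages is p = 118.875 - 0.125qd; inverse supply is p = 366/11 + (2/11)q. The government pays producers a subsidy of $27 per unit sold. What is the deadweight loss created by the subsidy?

Pre-subsidy: 118.875 - 0.125q = 366/11 + (2/11)q gives q* = 279 and p* = 84.
With the subsidy, sellers receive ps = pb + 27 for each unit, where pb is the price buyers pay.
On the curves, pb = 118.875 - 0.125q and ps = 366/11 + (2/11)q; the wedge ps − pb = 27 gives 366/11 + (2/11)q − (118.875 - 0.125q) = 27, so q' = 367.
Then pb = 118.875 − 0.125·367 = 73 and ps = 366/11 + (2/11)·367 = 100.
The subsidy expands output by 367 − 279 = 88 past the efficient level; on those units the gap between marginal cost and willingness to pay runs from 0 up to 27.
DWL = ½ × 27 × 88 = 1188.

Deadweight loss = $1188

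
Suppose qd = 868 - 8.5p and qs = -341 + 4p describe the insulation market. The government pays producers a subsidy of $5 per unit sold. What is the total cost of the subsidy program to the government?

Pre-subsidy: 868 - 8.5p = -341 + 4p gives p* = 96.72, q* = 45.88.
With the subsidy, sellers receive ps = pb + 5 for each unit, where pb is the price buyers pay.
Supply in terms of pb becomes qs = -341 + 4(pb + 5) = -321 + 4pb. Setting this equal to demand: 868 - 8.5pb = -321 + 4pb, so pb = 95.12.
Sellers receive ps = 95.12 + 5 = 100.12; q' = 868 − 8.5·95.12 = 59.48.
Government outlay = subsidy × quantity = 5 × 59.48 = 297.4.

Government cost = $297.4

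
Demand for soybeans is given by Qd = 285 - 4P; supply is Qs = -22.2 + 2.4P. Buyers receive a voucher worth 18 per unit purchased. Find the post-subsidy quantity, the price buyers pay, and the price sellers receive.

Pre-subsidy: 285 - 4P = -22.2 + 2.4P gives P* = 48, Q* = 93.
With the rebate, buyers effectively pay Pb = Ps − 18, where Ps is the price sellers receive.
Demand in terms of Ps becomes Qd = 285 − 4(Ps − 18) = 357 - 4Ps. Setting this equal to supply: 357 - 4Ps = -22.2 + 2.4Ps, so Ps = 59.25.
Buyers pay Pb = 59.25 − 18 = 41.25; Q' = -22.2 + 2.4·59.25 = 120.

Q' = 120; buyers pay 41.25; sellers receive 59.25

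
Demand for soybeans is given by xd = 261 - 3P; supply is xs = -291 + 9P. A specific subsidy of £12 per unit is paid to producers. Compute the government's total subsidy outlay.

Pre-subsidy: 261 - 3P = -291 + 9P gives P* = 46, x* = 123.
With the subsidy, sellers receive Ps = Pb + 12 for each unit, where Pb is the price buyers pay.
Supply in terms of Pb becomes xs = -291 + 9(Pb + 12) = -183 + 9Pb. Setting this equal to demand: 261 - 3Pb = -183 + 9Pb, so Pb = 37.
Sellers receive Ps = 37 + 12 = 49; x' = 261 − 3·37 = 150.
Government outlay = subsidy × quantity = 12 × 150 = 1800.

Government cost = £1800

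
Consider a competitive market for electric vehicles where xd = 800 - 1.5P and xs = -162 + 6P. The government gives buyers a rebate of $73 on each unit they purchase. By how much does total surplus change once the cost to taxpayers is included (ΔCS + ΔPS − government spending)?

Pre-subsidy: 800 - 1.5P = -162 + 6P gives P* = 1924/15, x* = 607.6.
With the rebate, buyers effectively pay Pb = Ps − 73, where Ps is the price sellers receive.
Demand in terms of Ps becomes xd = 800 − 1.5(Ps − 73) = 909.5 - 1.5Ps. Setting this equal to supply: 909.5 - 1.5Ps = -162 + 6Ps, so Ps = 2143/15.
Buyers pay Pb = 2143/15 − 73 = 1048/15; x' = -162 + 6·(2143/15) = 695.2.
ΔCS = ½(607.6 + 695.2)(1924/15 − 1048/15) = 38041.76; ΔPS = ½(607.6 + 695.2)(2143/15 − 1924/15) = 9510.44.
Government spending = 73 × 695.2 = 50749.6.
Net change = 38041.76 + 9510.44 − 50749.6 = -3197.4. The loss equals the DWL triangle ½·73·87.6.

Net change in total surplus = -$3197.4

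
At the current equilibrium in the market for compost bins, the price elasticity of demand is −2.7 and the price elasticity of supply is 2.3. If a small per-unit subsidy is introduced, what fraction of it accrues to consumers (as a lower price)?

For a small subsidy around the equilibrium, the benefit split depends on the relative slopes, which at a point are proportional to the elasticities.
Buyer share = εs/(εs + |εd|) = 2.3/(2.3 + 2.7) = 0.46; seller share = |εd|/(εs + |εd|) = 0.54.

Consumer share = 0.46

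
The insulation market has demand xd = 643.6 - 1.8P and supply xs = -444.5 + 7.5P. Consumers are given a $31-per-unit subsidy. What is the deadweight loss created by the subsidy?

Pre-subsidy: 643.6 - 1.8P = -444.5 + 7.5P gives P* = 117, x* = 433.
With the rebate, buyers effectively pay Pb = Ps − 31, where Ps is the price sellers receive.
Demand in terms of Ps becomes xd = 643.6 − 1.8(Ps − 31) = 699.4 - 1.8Ps. Setting this equal to supply: 699.4 - 1.8Ps = -444.5 + 7.5Ps, so Ps = 123.
Buyers pay Pb = 123 − 31 = 92; x' = -444.5 + 7.5·123 = 478.
The subsidy expands output by 478 − 433 = 45 past the efficient level; on those units the gap between marginal cost and willingness to pay runs from 0 up to 31.
DWL = ½ × 31 × 45 = 697.5.

Deadweight loss = $697.5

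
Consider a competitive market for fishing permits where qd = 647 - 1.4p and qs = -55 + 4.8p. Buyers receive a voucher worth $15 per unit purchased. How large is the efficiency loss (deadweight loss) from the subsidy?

Pre-subsidy: 647 - 1.4p = -55 + 4.8p gives p* = 3510/31, q* = 15143/31.
With the rebate, buyers effectively pay pb = ps − 15, where ps is the price sellers receive.
Demand in terms of ps becomes qd = 647 − 1.4(ps − 15) = 668 - 1.4ps. Setting this equal to supply: 668 - 1.4ps = -55 + 4.8ps, so ps = 3615/31.
Buyers pay pb = 3615/31 − 15 = 3150/31; q' = -55 + 4.8·(3615/31) = 15647/31.
The subsidy expands output by 15647/31 − 15143/31 = 504/31 past the efficient level; on those units the gap between marginal cost and willingness to pay runs from 0 up to 15.
DWL = ½ × 15 × 504/31 = 3780/31.

Deadweight loss = 3780/31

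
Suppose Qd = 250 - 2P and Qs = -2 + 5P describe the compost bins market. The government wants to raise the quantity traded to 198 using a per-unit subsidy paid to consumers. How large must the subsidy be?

At Q = 198, invert demand for the buyer price: Pb = (250 − 198)/2 = 26; invert supply for the seller price: Ps = (198 − (-2))/5 = 40.
The subsidy must fill the gap: s = Ps − Pb = 40 − 26 = 14.

Required subsidy s = 14 per unit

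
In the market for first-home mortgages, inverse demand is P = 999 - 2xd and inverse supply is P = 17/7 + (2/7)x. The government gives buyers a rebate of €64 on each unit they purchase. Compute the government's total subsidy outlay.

Pre-subsidy: 999 - 2x = 17/7 + (2/7)x gives x* = 436 and P* = 127.
With the rebate, buyers effectively pay Pb = Ps − 64, where Ps is the price sellers receive.
On the curves, Pb = 999 - 2x and Ps = 17/7 + (2/7)x; the wedge Ps − Pb = 64 gives 17/7 + (2/7)x − (999 - 2x) = 64, so x' = 464.
Then Pb = 999 − 2·464 = 71 and Ps = 17/7 + (2/7)·464 = 135.
Government outlay = subsidy × quantity = 64 × 464 = 29696.

Government cost = €29696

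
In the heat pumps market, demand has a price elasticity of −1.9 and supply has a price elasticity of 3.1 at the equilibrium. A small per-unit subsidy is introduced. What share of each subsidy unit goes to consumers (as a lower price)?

For a small subsidy around the equilibrium, the benefit split depends on the relative slopes, which at a point are proportional to the elasticities.
Buyer share = εs/(εs + |εd|) = 3.1/(3.1 + 1.9) = 0.62; seller share = |εd|/(εs + |εd|) = 0.38.

Consumer share = 0.62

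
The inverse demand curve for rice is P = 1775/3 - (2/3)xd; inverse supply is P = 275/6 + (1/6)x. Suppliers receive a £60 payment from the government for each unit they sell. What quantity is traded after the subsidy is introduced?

x' = 727

Pre-subsidy: 1775/3 - (2/3)x = 275/6 + (1/6)x gives x* = 655 and P* = 155.
With the subsidy, sellers receive Ps = Pb + 60 for each unit, where Pb is the price buyers pay.
On the curves, Pb = 1775/3 - (2/3)x and Ps = 275/6 + (1/6)x; the wedge Ps − Pb = 60 gives 275/6 + (1/6)x − (1775/3 - (2/3)x) = 60, so x' = 727.
Then Pb = 1775/3 − (2/3)·727 = 107 and Ps = 275/6 + (1/6)·727 = 167.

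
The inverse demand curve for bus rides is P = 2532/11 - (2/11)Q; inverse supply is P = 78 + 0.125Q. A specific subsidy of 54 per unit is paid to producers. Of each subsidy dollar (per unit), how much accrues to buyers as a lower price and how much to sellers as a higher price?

Buyers gain 32 per unit; sellers gain 22 per unit

Pre-subsidy: 2532/11 - (2/11)Q = 78 + 0.125Q gives Q* = 496 and P* = 140.
With the subsidy, sellers receive Ps = Pb + 54 for each unit, where Pb is the price buyers pay.
On the curves, Pb = 2532/11 - (2/11)Q and Ps = 78 + 0.125Q; the wedge Ps − Pb = 54 gives 78 + 0.125Q − (2532/11 - (2/11)Q) = 54, so Q' = 672.
Then Pb = 2532/11 − (2/11)·672 = 108 and Ps = 78 + 0.125·672 = 162.
Buyers' price falls by P* − Pb = 140 − 108 = 32; sellers' price rises by Ps − P* = 162 − 140 = 22.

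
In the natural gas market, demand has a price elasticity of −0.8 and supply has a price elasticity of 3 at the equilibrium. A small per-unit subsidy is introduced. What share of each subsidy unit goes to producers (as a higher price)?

Producer share = 4/19

For a small subsidy around the equilibrium, the benefit split depends on the relative slopes, which at a point are proportional to the elasticities.
Buyer share = εs/(εs + |εd|) = 3/(3 + 0.8) = 15/19; seller share = |εd|/(εs + |εd|) = 4/19.
So producers capture 4/19 of the subsidy.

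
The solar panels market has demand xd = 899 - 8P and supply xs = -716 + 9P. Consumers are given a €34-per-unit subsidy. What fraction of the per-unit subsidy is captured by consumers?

Consumer share = 9/17

Pre-subsidy: 899 - 8P = -716 + 9P gives P* = 95, x* = 139.
With the rebate, buyers effectively pay Pb = Ps − 34, where Ps is the price sellers receive.
Demand in terms of Ps becomes xd = 899 − 8(Ps − 34) = 1171 - 8Ps. Setting this equal to supply: 1171 - 8Ps = -716 + 9Ps, so Ps = 111.
Buyers pay Pb = 111 − 34 = 77; x' = -716 + 9·111 = 283.
Buyers' price falls by P* − Pb = 95 − 77 = 18; sellers' price rises by Ps − P* = 111 − 95 = 16.
So consumers capture 18/34 = 9/17 of each unit of subsidy.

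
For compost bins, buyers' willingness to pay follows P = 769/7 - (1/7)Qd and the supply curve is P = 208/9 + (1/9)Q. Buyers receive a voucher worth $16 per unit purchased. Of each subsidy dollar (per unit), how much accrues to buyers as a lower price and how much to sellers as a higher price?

Pre-subsidy: 769/7 - (1/7)Q = 208/9 + (1/9)Q gives Q* = 341.5625 and P* = 61.0625.
With the rebate, buyers effectively pay Pb = Ps − 16, where Ps is the price sellers receive.
On the curves, Pb = 769/7 - (1/7)Q and Ps = 208/9 + (1/9)Q; the wedge Ps − Pb = 16 gives 208/9 + (1/9)Q − (769/7 - (1/7)Q) = 16, so Q' = 404.5625.
Then Pb = 769/7 − (1/7)·404.5625 = 52.0625 and Ps = 208/9 + (1/9)·404.5625 = 68.0625.
Buyers' price falls by P* − Pb = 61.0625 − 52.0625 = 9; sellers' price rises by Ps − P* = 68.0625 − 61.0625 = 7.

Buyers gain $9 per unit; sellers gain $7 per unit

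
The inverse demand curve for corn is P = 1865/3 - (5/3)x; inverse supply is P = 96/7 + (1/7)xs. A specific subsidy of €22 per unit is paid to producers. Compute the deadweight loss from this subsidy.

Deadweight loss = 2541/19

Pre-subsidy: 1865/3 - (5/3)x = 96/7 + (1/7)x gives x* = 12767/38 and P* = 2345/38.
With the subsidy, sellers receive Ps = Pb + 22 for each unit, where Pb is the price buyers pay.
On the curves, Pb = 1865/3 - (5/3)x and Ps = 96/7 + (1/7)x; the wedge Ps − Pb = 22 gives 96/7 + (1/7)x − (1865/3 - (5/3)x) = 22, so x' = 13229/38.
Then Pb = 1865/3 − (5/3)·(13229/38) = 1575/38 and Ps = 96/7 + (1/7)·(13229/38) = 2411/38.
The subsidy expands output by 13229/38 − 12767/38 = 231/19 past the efficient level; on those units the gap between marginal cost and willingness to pay runs from 0 up to 22.
DWL = ½ × 22 × 231/19 = 2541/19.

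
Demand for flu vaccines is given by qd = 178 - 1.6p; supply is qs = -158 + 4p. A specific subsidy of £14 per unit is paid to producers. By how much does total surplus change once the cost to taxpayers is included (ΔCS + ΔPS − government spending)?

Pre-subsidy: 178 - 1.6p = -158 + 4p gives p* = 60, q* = 82.
With the subsidy, sellers receive ps = pb + 14 for each unit, where pb is the price buyers pay.
Supply in terms of pb becomes qs = -158 + 4(pb + 14) = -102 + 4pb. Setting this equal to demand: 178 - 1.6pb = -102 + 4pb, so pb = 50.
Sellers receive ps = 50 + 14 = 64; q' = 178 − 1.6·50 = 98.
ΔCS = ½(82 + 98)(60 − 50) = 900; ΔPS = ½(82 + 98)(64 − 60) = 360.
Government spending = 14 × 98 = 1372.
Net change = 900 + 360 − 1372 = -112. The loss equals the DWL triangle ½·14·16.

Net change in total surplus = -£112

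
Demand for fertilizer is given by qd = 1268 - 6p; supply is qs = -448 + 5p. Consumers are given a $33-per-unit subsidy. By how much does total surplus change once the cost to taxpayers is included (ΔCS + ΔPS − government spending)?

Net change in total surplus = -$1485

Pre-subsidy: 1268 - 6p = -448 + 5p gives p* = 156, q* = 332.
With the rebate, buyers effectively pay pb = ps − 33, where ps is the price sellers receive.
Demand in terms of ps becomes qd = 1268 − 6(ps − 33) = 1466 - 6ps. Setting this equal to supply: 1466 - 6ps = -448 + 5ps, so ps = 174.
Buyers pay pb = 174 − 33 = 141; q' = -448 + 5·174 = 422.
ΔCS = ½(332 + 422)(156 − 141) = 5655; ΔPS = ½(332 + 422)(174 − 156) = 6786.
Government spending = 33 × 422 = 13926.
Net change = 5655 + 6786 − 13926 = -1485. The loss equals the DWL triangle ½·33·90.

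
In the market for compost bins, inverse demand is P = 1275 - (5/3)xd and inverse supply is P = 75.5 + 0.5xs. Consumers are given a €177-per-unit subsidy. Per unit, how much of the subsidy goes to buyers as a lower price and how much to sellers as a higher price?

Buyers gain 1770/13 per unit; sellers gain 531/13 per unit

Pre-subsidy: 1275 - (5/3)x = 75.5 + 0.5x gives x* = 7197/13 and P* = 4580/13.
With the rebate, buyers effectively pay Pb = Ps − 177, where Ps is the price sellers receive.
On the curves, Pb = 1275 - (5/3)x and Ps = 75.5 + 0.5x; the wedge Ps − Pb = 177 gives 75.5 + 0.5x − (1275 - (5/3)x) = 177, so x' = 8259/13.
Then Pb = 1275 − (5/3)·(8259/13) = 2810/13 and Ps = 75.5 + 0.5·(8259/13) = 5111/13.
Buyers' price falls by P* − Pb = 4580/13 − 2810/13 = 1770/13; sellers' price rises by Ps − P* = 5111/13 − 4580/13 = 531/13.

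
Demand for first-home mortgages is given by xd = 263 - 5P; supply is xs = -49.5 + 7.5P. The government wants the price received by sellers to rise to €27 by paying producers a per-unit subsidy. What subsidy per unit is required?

Required subsidy s = €5 per unit

At a seller price of 27, quantity supplied is -49.5 + 7.5·27 = 153.
Buyers absorb 153 only when they pay Pb with 263 − 5·Pb = 153, i.e. Pb = 22.
s = Ps − Pb = 27 − 22 = 5.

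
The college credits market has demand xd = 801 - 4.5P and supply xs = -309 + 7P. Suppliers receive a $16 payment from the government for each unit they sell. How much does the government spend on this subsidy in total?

Government cost = 151056/23

Pre-subsidy: 801 - 4.5P = -309 + 7P gives P* = 2220/23, x* = 8433/23.
With the subsidy, sellers receive Ps = Pb + 16 for each unit, where Pb is the price buyers pay.
Supply in terms of Pb becomes xs = -309 + 7(Pb + 16) = -197 + 7Pb. Setting this equal to demand: 801 - 4.5Pb = -197 + 7Pb, so Pb = 1996/23.
Sellers receive Ps = 1996/23 + 16 = 2364/23; x' = 801 − 4.5·(1996/23) = 9441/23.
Government outlay = subsidy × quantity = 16 × 9441/23 = 151056/23.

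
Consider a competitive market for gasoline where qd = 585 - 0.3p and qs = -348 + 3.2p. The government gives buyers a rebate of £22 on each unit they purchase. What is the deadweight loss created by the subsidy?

Deadweight loss = 11616/175

Pre-subsidy: 585 - 0.3p = -348 + 3.2p gives p* = 1866/7, q* = 17676/35.
With the rebate, buyers effectively pay pb = ps − 22, where ps is the price sellers receive.
Demand in terms of ps becomes qd = 585 − 0.3(ps − 22) = 591.6 - 0.3ps. Setting this equal to supply: 591.6 - 0.3ps = -348 + 3.2ps, so ps = 9396/35.
Buyers pay pb = 9396/35 − 22 = 8626/35; q' = -348 + 3.2·(9396/35) = 89436/175.
The subsidy expands output by 89436/175 − 17676/35 = 1056/175 past the efficient level; on those units the gap between marginal cost and willingness to pay runs from 0 up to 22.
DWL = ½ × 22 × 1056/175 = 11616/175.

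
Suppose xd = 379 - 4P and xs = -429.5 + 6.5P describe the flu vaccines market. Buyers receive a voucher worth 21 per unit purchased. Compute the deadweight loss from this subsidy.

Pre-subsidy: 379 - 4P = -429.5 + 6.5P gives P* = 77, x* = 71.
With the rebate, buyers effectively pay Pb = Ps − 21, where Ps is the price sellers receive.
Demand in terms of Ps becomes xd = 379 − 4(Ps − 21) = 463 - 4Ps. Setting this equal to supply: 463 - 4Ps = -429.5 + 6.5Ps, so Ps = 85.
Buyers pay Pb = 85 − 21 = 64; x' = -429.5 + 6.5·85 = 123.
The subsidy expands output by 123 − 71 = 52 past the efficient level; on those units the gap between marginal cost and willingness to pay runs from 0 up to 21.
DWL = ½ × 21 × 52 = 546.

Deadweight loss = 546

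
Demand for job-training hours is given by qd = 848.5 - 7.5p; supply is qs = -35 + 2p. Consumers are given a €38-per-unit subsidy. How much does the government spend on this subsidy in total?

Pre-subsidy: 848.5 - 7.5p = -35 + 2p gives p* = 93, q* = 151.
With the rebate, buyers effectively pay pb = ps − 38, where ps is the price sellers receive.
Demand in terms of ps becomes qd = 848.5 − 7.5(ps − 38) = 1133.5 - 7.5ps. Setting this equal to supply: 1133.5 - 7.5ps = -35 + 2ps, so ps = 123.
Buyers pay pb = 123 − 38 = 85; q' = -35 + 2·123 = 211.
Government outlay = subsidy × quantity = 38 × 211 = 8018.

Government cost = €8018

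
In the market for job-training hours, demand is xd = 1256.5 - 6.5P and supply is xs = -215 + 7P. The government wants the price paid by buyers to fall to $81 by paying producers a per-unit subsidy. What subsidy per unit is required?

At a buyer price of 81, quantity demanded is 1256.5 − 6.5·81 = 730.
Sellers supply 730 only when they receive Ps with -215 + 7·Ps = 730, i.e. Ps = 135.
s = Ps − Pb = 135 − 81 = 54.

Required subsidy s = $54 per unit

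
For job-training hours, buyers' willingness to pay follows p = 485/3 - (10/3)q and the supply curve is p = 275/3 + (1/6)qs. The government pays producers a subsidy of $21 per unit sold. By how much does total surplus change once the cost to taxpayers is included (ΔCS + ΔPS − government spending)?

Net change in total surplus = -$63

Pre-subsidy: 485/3 - (10/3)q = 275/3 + (1/6)q gives q* = 20 and p* = 95.
With the subsidy, sellers receive ps = pb + 21 for each unit, where pb is the price buyers pay.
On the curves, pb = 485/3 - (10/3)q and ps = 275/3 + (1/6)q; the wedge ps − pb = 21 gives 275/3 + (1/6)q − (485/3 - (10/3)q) = 21, so q' = 26.
Then pb = 485/3 − (10/3)·26 = 75 and ps = 275/3 + (1/6)·26 = 96.
ΔCS = ½(20 + 26)(95 − 75) = 460; ΔPS = ½(20 + 26)(96 − 95) = 23.
Government spending = 21 × 26 = 546.
Net change = 460 + 23 − 546 = -63. The loss equals the DWL triangle ½·21·6.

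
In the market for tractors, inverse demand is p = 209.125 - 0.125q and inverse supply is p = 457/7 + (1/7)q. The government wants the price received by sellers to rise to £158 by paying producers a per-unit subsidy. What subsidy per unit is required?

Required subsidy s = £30 per unit

At a seller price of 158, quantity supplied is -457 + 7·158 = 649.
Buyers absorb 649 only when they pay pb = 209.125 − 0.125·649 = 128.
s = ps − pb = 158 − 128 = 30.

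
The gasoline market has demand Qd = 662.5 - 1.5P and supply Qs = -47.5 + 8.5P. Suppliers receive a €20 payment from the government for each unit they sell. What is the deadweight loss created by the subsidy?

Deadweight loss = €255

Pre-subsidy: 662.5 - 1.5P = -47.5 + 8.5P gives P* = 71, Q* = 556.
With the subsidy, sellers receive Ps = Pb + 20 for each unit, where Pb is the price buyers pay.
Supply in terms of Pb becomes Qs = -47.5 + 8.5(Pb + 20) = 122.5 + 8.5Pb. Setting this equal to demand: 662.5 - 1.5Pb = 122.5 + 8.5Pb, so Pb = 54.
Sellers receive Ps = 54 + 20 = 74; Q' = 662.5 − 1.5·54 = 581.5.
The subsidy expands output by 581.5 − 556 = 25.5 past the efficient level; on those units the gap between marginal cost and willingness to pay runs from 0 up to 20.
DWL = ½ × 20 × 25.5 = 255.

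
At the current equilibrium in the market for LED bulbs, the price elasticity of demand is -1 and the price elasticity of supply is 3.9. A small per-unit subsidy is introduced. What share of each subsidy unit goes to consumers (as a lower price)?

Consumer share = 39/49

For a small subsidy around the equilibrium, the benefit split depends on the relative slopes, which at a point are proportional to the elasticities.
Buyer share = εs/(εs + |εd|) = 3.9/(3.9 + 1) = 39/49; seller share = |εd|/(εs + |εd|) = 10/49.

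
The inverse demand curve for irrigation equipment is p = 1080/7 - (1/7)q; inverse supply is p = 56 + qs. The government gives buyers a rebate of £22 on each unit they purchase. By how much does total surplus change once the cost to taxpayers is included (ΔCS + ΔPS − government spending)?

Pre-subsidy: 1080/7 - (1/7)q = 56 + q gives q* = 86 and p* = 142.
With the rebate, buyers effectively pay pb = ps − 22, where ps is the price sellers receive.
On the curves, pb = 1080/7 - (1/7)q and ps = 56 + q; the wedge ps − pb = 22 gives 56 + q − (1080/7 - (1/7)q) = 22, so q' = 105.25.
Then pb = 1080/7 − (1/7)·105.25 = 139.25 and ps = 56 + 1·105.25 = 161.25.
ΔCS = ½(86 + 105.25)(142 − 139.25) = 262.96875; ΔPS = ½(86 + 105.25)(161.25 − 142) = 1840.78125.
Government spending = 22 × 105.25 = 2315.5.
Net change = 262.96875 + 1840.78125 − 2315.5 = -211.75. The loss equals the DWL triangle ½·22·19.25.

Net change in total surplus = -£211.75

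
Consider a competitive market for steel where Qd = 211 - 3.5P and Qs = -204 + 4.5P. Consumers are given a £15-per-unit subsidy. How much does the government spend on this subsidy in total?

Government cost = £884.53125

Pre-subsidy: 211 - 3.5P = -204 + 4.5P gives P* = 51.875, Q* = 29.4375.
With the rebate, buyers effectively pay Pb = Ps − 15, where Ps is the price sellers receive.
Demand in terms of Ps becomes Qd = 211 − 3.5(Ps − 15) = 263.5 - 3.5Ps. Setting this equal to supply: 263.5 - 3.5Ps = -204 + 4.5Ps, so Ps = 58.4375.
Buyers pay Pb = 58.4375 − 15 = 43.4375; Q' = -204 + 4.5·58.4375 = 58.96875.
Government outlay = subsidy × quantity = 15 × 58.96875 = 884.53125.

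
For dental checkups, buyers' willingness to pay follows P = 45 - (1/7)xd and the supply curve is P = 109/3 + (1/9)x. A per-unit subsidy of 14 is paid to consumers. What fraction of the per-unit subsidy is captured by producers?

Producer share = 0.4375

Pre-subsidy: 45 - (1/7)x = 109/3 + (1/9)x gives x* = 34.125 and P* = 40.125.
With the rebate, buyers effectively pay Pb = Ps − 14, where Ps is the price sellers receive.
On the curves, Pb = 45 - (1/7)x and Ps = 109/3 + (1/9)x; the wedge Ps − Pb = 14 gives 109/3 + (1/9)x − (45 - (1/7)x) = 14, so x' = 89.25.
Then Pb = 45 − (1/7)·89.25 = 32.25 and Ps = 109/3 + (1/9)·89.25 = 46.25.
Buyers' price falls by P* − Pb = 40.125 − 32.25 = 7.875; sellers' price rises by Ps − P* = 46.25 − 40.125 = 6.125.
So producers capture 6.125/14 = 0.4375 of each unit of subsidy.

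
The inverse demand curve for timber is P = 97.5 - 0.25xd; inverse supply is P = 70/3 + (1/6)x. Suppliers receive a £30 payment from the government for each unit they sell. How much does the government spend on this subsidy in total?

Pre-subsidy: 97.5 - 0.25x = 70/3 + (1/6)x gives x* = 178 and P* = 53.
With the subsidy, sellers receive Ps = Pb + 30 for each unit, where Pb is the price buyers pay.
On the curves, Pb = 97.5 - 0.25x and Ps = 70/3 + (1/6)x; the wedge Ps − Pb = 30 gives 70/3 + (1/6)x − (97.5 - 0.25x) = 30, so x' = 250.
Then Pb = 97.5 − 0.25·250 = 35 and Ps = 70/3 + (1/6)·250 = 65.
Government outlay = subsidy × quantity = 30 × 250 = 7500.

Government cost = £7500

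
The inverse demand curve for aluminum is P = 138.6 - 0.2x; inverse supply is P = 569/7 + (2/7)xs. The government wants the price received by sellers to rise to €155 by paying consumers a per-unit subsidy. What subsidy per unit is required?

At a seller price of 155, quantity supplied is -284.5 + 3.5·155 = 258.
Buyers absorb 258 only when they pay Pb = 138.6 − 0.2·258 = 87.
s = Ps − Pb = 155 − 87 = 68.

Required subsidy s = €68 per unit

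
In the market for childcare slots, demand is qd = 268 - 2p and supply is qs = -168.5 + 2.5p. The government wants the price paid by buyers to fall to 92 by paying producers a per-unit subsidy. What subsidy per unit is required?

At a buyer price of 92, quantity demanded is 268 − 2·92 = 84.
Sellers supply 84 only when they receive ps with -168.5 + 2.5·ps = 84, i.e. ps = 101.
s = ps − pb = 101 − 92 = 9.

Required subsidy s = 9 per unit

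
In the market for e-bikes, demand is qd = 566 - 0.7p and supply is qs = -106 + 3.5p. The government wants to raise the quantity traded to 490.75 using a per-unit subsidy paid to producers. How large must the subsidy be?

At q = 490.75, invert demand for the buyer price: pb = (566 − 490.75)/0.7 = 107.5; invert supply for the seller price: ps = (490.75 − (-106))/3.5 = 170.5.
The subsidy must fill the gap: s = ps − pb = 170.5 − 107.5 = 63.

Required subsidy s = 63 per unit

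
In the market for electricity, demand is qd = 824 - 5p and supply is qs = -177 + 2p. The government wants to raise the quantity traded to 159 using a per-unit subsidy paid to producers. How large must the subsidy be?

At q = 159, invert demand for the buyer price: pb = (824 − 159)/5 = 133; invert supply for the seller price: ps = (159 − (-177))/2 = 168.
The subsidy must fill the gap: s = ps − pb = 168 − 133 = 35.

Required subsidy s = 35 per unit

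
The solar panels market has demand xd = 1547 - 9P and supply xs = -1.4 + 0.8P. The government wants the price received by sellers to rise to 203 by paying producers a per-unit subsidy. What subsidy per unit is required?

Required subsidy s = 49 per unit

At a seller price of 203, quantity supplied is -1.4 + 0.8·203 = 161.
Buyers absorb 161 only when they pay Pb with 1547 − 9·Pb = 161, i.e. Pb = 154.
s = Ps − Pb = 203 − 154 = 49.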